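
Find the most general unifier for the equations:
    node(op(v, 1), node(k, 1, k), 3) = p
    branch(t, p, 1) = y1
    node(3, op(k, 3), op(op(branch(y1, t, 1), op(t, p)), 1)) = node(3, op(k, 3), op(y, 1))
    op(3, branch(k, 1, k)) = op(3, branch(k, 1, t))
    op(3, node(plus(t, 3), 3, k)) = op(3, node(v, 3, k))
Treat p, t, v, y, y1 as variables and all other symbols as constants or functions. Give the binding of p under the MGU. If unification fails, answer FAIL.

node(op(plus(k, 3), 1), node(k, 1, k), 3)

Bind p := node(op(v, 1), node(k, 1, k), 3); substituting into the 2 remaining equations that mention p gives: branch(t, node(op(v, 1), node(k, 1, k), 3), 1) = y1,  node(3, op(k, 3), op(op(branch(y1, t, 1), op(t, node(op(v, 1), node(k, 1, k), 3))), 1)) = node(3, op(k, 3), op(y, 1)).
Bind y1 := branch(t, node(op(v, 1), node(k, 1, k), 3), 1); substituting into the one remaining equation that mentions y1 gives: node(3, op(k, 3), op(op(branch(branch(t, node(op(v, 1), node(k, 1, k), 3), 1), t, 1), op(t, node(op(v, 1), node(k, 1, k), 3))), 1)) = node(3, op(k, 3), op(y, 1)).
Decompose node/3: 3 = 3,  op(k, 3) = op(k, 3),  op(op(branch(branch(t, node(op(v, 1), node(k, 1, k), 3), 1), t, 1), op(t, node(op(v, 1), node(k, 1, k), 3))), 1) = op(y, 1).
Delete trivial equation 3 = 3.
Delete trivial equation op(k, 3) = op(k, 3).
Decompose op/2: op(branch(branch(t, node(op(v, 1), node(k, 1, k), 3), 1), t, 1), op(t, node(op(v, 1), node(k, 1, k), 3))) = y,  1 = 1.
Bind y := op(branch(branch(t, node(op(v, 1), node(k, 1, k), 3), 1), t, 1), op(t, node(op(v, 1), node(k, 1, k), 3))); no other remaining equation mentions y.
Delete trivial equation 1 = 1.
Decompose op/2: 3 = 3,  branch(k, 1, k) = branch(k, 1, t).
Delete trivial equation 3 = 3.
Decompose branch/3: k = k,  1 = 1,  k = t.
Delete trivial equation k = k.
Delete trivial equation 1 = 1.
Bind t := k; substituting into the remaining equation gives: op(3, node(plus(k, 3), 3, k)) = op(3, node(v, 3, k)). Substituting into the earlier bindings gives y1 := branch(k, node(op(v, 1), node(k, 1, k), 3), 1), y := op(branch(branch(k, node(op(v, 1), node(k, 1, k), 3), 1), k, 1), op(k, node(op(v, 1), node(k, 1, k), 3))).
Decompose op/2: 3 = 3,  node(plus(k, 3), 3, k) = node(v, 3, k).
Delete trivial equation 3 = 3.
Decompose node/3: plus(k, 3) = v,  3 = 3,  k = k.
Bind v := plus(k, 3); no other remaining equation mentions v. Substituting into the earlier bindings gives p := node(op(plus(k, 3), 1), node(k, 1, k), 3), y1 := branch(k, node(op(plus(k, 3), 1), node(k, 1, k), 3), 1), y := op(branch(branch(k, node(op(plus(k, 3), 1), node(k, 1, k), 3), 1), k, 1), op(k, node(op(plus(k, 3), 1), node(k, 1, k), 3))).
Delete trivial equation 3 = 3.
Delete trivial equation k = k.
MGU = { p -> node(op(plus(k, 3), 1), node(k, 1, k), 3), y1 -> branch(k, node(op(plus(k, 3), 1), node(k, 1, k), 3), 1), y -> op(branch(branch(k, node(op(plus(k, 3), 1), node(k, 1, k), 3), 1), k, 1), op(k, node(op(plus(k, 3), 1), node(k, 1, k), 3))), t -> k, v -> plus(k, 3) }, so p -> node(op(plus(k, 3), 1), node(k, 1, k), 3).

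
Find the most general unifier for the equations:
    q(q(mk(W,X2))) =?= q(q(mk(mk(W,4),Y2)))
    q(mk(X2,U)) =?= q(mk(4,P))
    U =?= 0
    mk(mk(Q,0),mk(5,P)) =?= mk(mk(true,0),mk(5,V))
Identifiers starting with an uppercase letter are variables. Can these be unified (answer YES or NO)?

NO

Decompose q/1: q(mk(W,X2)) =?= q(mk(mk(W,4),Y2)).
Decompose q/1: mk(W,X2) =?= mk(mk(W,4),Y2).
Decompose mk/2: W =?= mk(W,4),  X2 =?= Y2.
Occurs check fails: W occurs in mk(W,4); the equation W =?= mk(W,4) has no finite solution.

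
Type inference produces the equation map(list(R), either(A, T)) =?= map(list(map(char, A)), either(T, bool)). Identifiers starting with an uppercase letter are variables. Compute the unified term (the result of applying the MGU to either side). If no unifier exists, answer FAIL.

Decompose map/2: list(R) =?= list(map(char, A)),  either(A, T) =?= either(T, bool).
Decompose list/1: R =?= map(char, A).
Bind R := map(char, A); no other remaining equation mentions R.
Decompose either/2: A =?= T,  T =?= bool.
Bind A := T; no other remaining equation mentions A. Substituting into the earlier binding gives R := map(char, T).
Bind T := bool. Substituting into the earlier bindings gives R := map(char, bool), A := bool.
Applying the MGU to either side gives map(list(map(char, bool)), either(bool, bool)).

map(list(map(char, bool)), either(bool, bool))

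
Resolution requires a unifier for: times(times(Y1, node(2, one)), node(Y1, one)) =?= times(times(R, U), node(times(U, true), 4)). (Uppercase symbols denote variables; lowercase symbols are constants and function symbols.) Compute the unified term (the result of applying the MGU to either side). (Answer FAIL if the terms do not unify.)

FAIL

Decompose times/2: times(Y1, node(2, one)) =?= times(R, U),  node(Y1, one) =?= node(times(U, true), 4).
Decompose times/2: Y1 =?= R,  node(2, one) =?= U.
Bind Y1 := R; substituting into the one remaining equation that mentions Y1 gives: node(R, one) =?= node(times(U, true), 4).
Bind U := node(2, one); substituting into the remaining equation gives: node(R, one) =?= node(times(node(2, one), true), 4).
Decompose node/2: R =?= times(node(2, one), true),  one =?= 4.
Bind R := times(node(2, one), true); no other remaining equation mentions R. Substituting into the earlier binding gives Y1 := times(node(2, one), true).
Clash: constants one and 4 differ; no unifier exists.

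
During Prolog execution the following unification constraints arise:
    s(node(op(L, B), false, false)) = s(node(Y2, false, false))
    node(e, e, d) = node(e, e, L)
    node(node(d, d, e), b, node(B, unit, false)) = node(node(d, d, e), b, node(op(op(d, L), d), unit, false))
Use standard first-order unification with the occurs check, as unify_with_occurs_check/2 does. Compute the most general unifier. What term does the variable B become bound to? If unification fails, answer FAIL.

op(op(d, d), d)

Decompose s/1: node(op(L, B), false, false) = node(Y2, false, false).
Decompose node/3: op(L, B) = Y2,  false = false,  false = false.
Bind Y2 := op(L, B); no other remaining equation mentions Y2.
Delete trivial equation false = false.
Delete trivial equation false = false.
Decompose node/3: e = e,  e = e,  d = L.
Delete trivial equation e = e.
Delete trivial equation e = e.
Bind L := d; substituting into the remaining equation gives: node(node(d, d, e), b, node(B, unit, false)) = node(node(d, d, e), b, node(op(op(d, d), d), unit, false)). Substituting into the earlier binding gives Y2 := op(d, B).
Decompose node/3: node(d, d, e) = node(d, d, e),  b = b,  node(B, unit, false) = node(op(op(d, d), d), unit, false).
Delete trivial equation node(d, d, e) = node(d, d, e).
Delete trivial equation b = b.
Decompose node/3: B = op(op(d, d), d),  unit = unit,  false = false.
Bind B := op(op(d, d), d); no other remaining equation mentions B. Substituting into the earlier binding gives Y2 := op(d, op(op(d, d), d)).
Delete trivial equation unit = unit.
Delete trivial equation false = false.
MGU = { Y2 ↦ op(d, op(op(d, d), d)), L ↦ d, B ↦ op(op(d, d), d) }, so B ↦ op(op(d, d), d).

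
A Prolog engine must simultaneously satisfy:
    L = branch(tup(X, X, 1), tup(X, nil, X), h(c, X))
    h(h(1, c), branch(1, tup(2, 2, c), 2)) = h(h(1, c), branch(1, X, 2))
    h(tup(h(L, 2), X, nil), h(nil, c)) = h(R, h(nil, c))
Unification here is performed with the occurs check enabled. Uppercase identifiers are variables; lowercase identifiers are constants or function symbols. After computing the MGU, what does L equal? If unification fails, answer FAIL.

branch(tup(tup(2, 2, c), tup(2, 2, c), 1), tup(tup(2, 2, c), nil, tup(2, 2, c)), h(c, tup(2, 2, c)))

Bind L := branch(tup(X, X, 1), tup(X, nil, X), h(c, X)); substituting into the one remaining equation that mentions L gives: h(tup(h(branch(tup(X, X, 1), tup(X, nil, X), h(c, X)), 2), X, nil), h(nil, c)) = h(R, h(nil, c)).
Decompose h/2: h(1, c) = h(1, c),  branch(1, tup(2, 2, c), 2) = branch(1, X, 2).
Delete trivial equation h(1, c) = h(1, c).
Decompose branch/3: 1 = 1,  tup(2, 2, c) = X,  2 = 2.
Delete trivial equation 1 = 1.
Bind X := tup(2, 2, c); substituting into the one remaining equation that mentions X gives: h(tup(h(branch(tup(tup(2, 2, c), tup(2, 2, c), 1), tup(tup(2, 2, c), nil, tup(2, 2, c)), h(c, tup(2, 2, c))), 2), tup(2, 2, c), nil), h(nil, c)) = h(R, h(nil, c)). Substituting into the earlier binding gives L := branch(tup(tup(2, 2, c), tup(2, 2, c), 1), tup(tup(2, 2, c), nil, tup(2, 2, c)), h(c, tup(2, 2, c))).
Delete trivial equation 2 = 2.
Decompose h/2: tup(h(branch(tup(tup(2, 2, c), tup(2, 2, c), 1), tup(tup(2, 2, c), nil, tup(2, 2, c)), h(c, tup(2, 2, c))), 2), tup(2, 2, c), nil) = R,  h(nil, c) = h(nil, c).
Bind R := tup(h(branch(tup(tup(2, 2, c), tup(2, 2, c), 1), tup(tup(2, 2, c), nil, tup(2, 2, c)), h(c, tup(2, 2, c))), 2), tup(2, 2, c), nil); no other remaining equation mentions R.
Delete trivial equation h(nil, c) = h(nil, c).
MGU = { L = branch(tup(tup(2, 2, c), tup(2, 2, c), 1), tup(tup(2, 2, c), nil, tup(2, 2, c)), h(c, tup(2, 2, c))), X = tup(2, 2, c), R = tup(h(branch(tup(tup(2, 2, c), tup(2, 2, c), 1), tup(tup(2, 2, c), nil, tup(2, 2, c)), h(c, tup(2, 2, c))), 2), tup(2, 2, c), nil) }, so L = branch(tup(tup(2, 2, c), tup(2, 2, c), 1), tup(tup(2, 2, c), nil, tup(2, 2, c)), h(c, tup(2, 2, c))).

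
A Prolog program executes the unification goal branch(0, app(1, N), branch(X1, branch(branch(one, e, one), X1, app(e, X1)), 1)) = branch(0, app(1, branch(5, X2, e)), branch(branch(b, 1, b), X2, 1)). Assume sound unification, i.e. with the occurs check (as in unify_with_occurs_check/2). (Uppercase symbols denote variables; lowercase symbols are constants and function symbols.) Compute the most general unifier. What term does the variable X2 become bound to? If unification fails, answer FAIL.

branch(branch(one, e, one), branch(b, 1, b), app(e, branch(b, 1, b)))

Decompose branch/3: 0 = 0,  app(1, N) = app(1, branch(5, X2, e)),  branch(X1, branch(branch(one, e, one), X1, app(e, X1)), 1) = branch(branch(b, 1, b), X2, 1).
Delete trivial equation 0 = 0.
Decompose app/2: 1 = 1,  N = branch(5, X2, e).
Delete trivial equation 1 = 1.
Bind N := branch(5, X2, e); no other remaining equation mentions N.
Decompose branch/3: X1 = branch(b, 1, b),  branch(branch(one, e, one), X1, app(e, X1)) = X2,  1 = 1.
Bind X1 := branch(b, 1, b); substituting into the one remaining equation that mentions X1 gives: branch(branch(one, e, one), branch(b, 1, b), app(e, branch(b, 1, b))) = X2.
Bind X2 := branch(branch(one, e, one), branch(b, 1, b), app(e, branch(b, 1, b))); no other remaining equation mentions X2. Substituting into the earlier binding gives N := branch(5, branch(branch(one, e, one), branch(b, 1, b), app(e, branch(b, 1, b))), e).
Delete trivial equation 1 = 1.
MGU = { N ↦ branch(5, branch(branch(one, e, one), branch(b, 1, b), app(e, branch(b, 1, b))), e), X1 ↦ branch(b, 1, b), X2 ↦ branch(branch(one, e, one), branch(b, 1, b), app(e, branch(b, 1, b))) }, so X2 ↦ branch(branch(one, e, one), branch(b, 1, b), app(e, branch(b, 1, b))).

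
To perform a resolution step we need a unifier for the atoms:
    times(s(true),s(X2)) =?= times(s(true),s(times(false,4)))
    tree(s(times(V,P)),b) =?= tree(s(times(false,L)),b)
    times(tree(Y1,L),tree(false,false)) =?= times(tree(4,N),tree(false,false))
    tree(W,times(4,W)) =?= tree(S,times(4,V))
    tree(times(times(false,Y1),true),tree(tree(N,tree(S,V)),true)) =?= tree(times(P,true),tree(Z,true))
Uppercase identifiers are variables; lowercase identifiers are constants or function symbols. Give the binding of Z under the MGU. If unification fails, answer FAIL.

Decompose times/2: s(true) =?= s(true),  s(X2) =?= s(times(false,4)).
Delete trivial equation s(true) =?= s(true).
Decompose s/1: X2 =?= times(false,4).
Bind X2 := times(false,4); no other remaining equation mentions X2.
Decompose tree/2: s(times(V,P)) =?= s(times(false,L)),  b =?= b.
Decompose s/1: times(V,P) =?= times(false,L).
Decompose times/2: V =?= false,  P =?= L.
Bind V := false; substituting into the 2 remaining equations that mention V gives: tree(W,times(4,W)) =?= tree(S,times(4,false)),  tree(times(times(false,Y1),true),tree(tree(N,tree(S,false)),true)) =?= tree(times(P,true),tree(Z,true)).
Bind P := L; substituting into the one remaining equation that mentions P gives: tree(times(times(false,Y1),true),tree(tree(N,tree(S,false)),true)) =?= tree(times(L,true),tree(Z,true)).
Delete trivial equation b =?= b.
Decompose times/2: tree(Y1,L) =?= tree(4,N),  tree(false,false) =?= tree(false,false).
Decompose tree/2: Y1 =?= 4,  L =?= N.
Bind Y1 := 4; substituting into the one remaining equation that mentions Y1 gives: tree(times(times(false,4),true),tree(tree(N,tree(S,false)),true)) =?= tree(times(L,true),tree(Z,true)).
Bind L := N; substituting into the one remaining equation that mentions L gives: tree(times(times(false,4),true),tree(tree(N,tree(S,false)),true)) =?= tree(times(N,true),tree(Z,true)). Substituting into the earlier binding gives P := N.
Delete trivial equation tree(false,false) =?= tree(false,false).
Decompose tree/2: W =?= S,  times(4,W) =?= times(4,false).
Bind W := S; substituting into the one remaining equation that mentions W gives: times(4,S) =?= times(4,false).
Decompose times/2: 4 =?= 4,  S =?= false.
Delete trivial equation 4 =?= 4.
Bind S := false; substituting into the remaining equation gives: tree(times(times(false,4),true),tree(tree(N,tree(false,false)),true)) =?= tree(times(N,true),tree(Z,true)). Substituting into the earlier binding gives W := false.
Decompose tree/2: times(times(false,4),true) =?= times(N,true),  tree(tree(N,tree(false,false)),true) =?= tree(Z,true).
Decompose times/2: times(false,4) =?= N,  true =?= true.
Bind N := times(false,4); substituting into the one remaining equation that mentions N gives: tree(tree(times(false,4),tree(false,false)),true) =?= tree(Z,true). Substituting into the earlier bindings gives P := times(false,4), L := times(false,4).
Delete trivial equation true =?= true.
Decompose tree/2: tree(times(false,4),tree(false,false)) =?= Z,  true =?= true.
Bind Z := tree(times(false,4),tree(false,false)); no other remaining equation mentions Z.
Delete trivial equation true =?= true.
MGU = { X2 := times(false,4), V := false, P := times(false,4), Y1 := 4, L := times(false,4), W := false, S := false, N := times(false,4), Z := tree(times(false,4),tree(false,false)) }, so Z := tree(times(false,4),tree(false,false)).

tree(times(false,4),tree(false,false))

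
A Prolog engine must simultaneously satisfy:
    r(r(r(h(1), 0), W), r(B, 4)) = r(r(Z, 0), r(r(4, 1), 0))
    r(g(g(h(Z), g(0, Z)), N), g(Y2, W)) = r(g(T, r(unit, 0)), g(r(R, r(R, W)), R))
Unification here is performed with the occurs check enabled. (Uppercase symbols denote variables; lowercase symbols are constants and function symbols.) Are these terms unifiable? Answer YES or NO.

NO

Decompose r/2: r(r(h(1), 0), W) = r(Z, 0),  r(B, 4) = r(r(4, 1), 0).
Decompose r/2: r(h(1), 0) = Z,  W = 0.
Bind Z := r(h(1), 0); substituting into the one remaining equation that mentions Z gives: r(g(g(h(r(h(1), 0)), g(0, r(h(1), 0))), N), g(Y2, W)) = r(g(T, r(unit, 0)), g(r(R, r(R, W)), R)).
Bind W := 0; substituting into the one remaining equation that mentions W gives: r(g(g(h(r(h(1), 0)), g(0, r(h(1), 0))), N), g(Y2, 0)) = r(g(T, r(unit, 0)), g(r(R, r(R, 0)), R)).
Decompose r/2: B = r(4, 1),  4 = 0.
Bind B := r(4, 1); no other remaining equation mentions B.
Clash: constants 4 and 0 differ; no unifier exists.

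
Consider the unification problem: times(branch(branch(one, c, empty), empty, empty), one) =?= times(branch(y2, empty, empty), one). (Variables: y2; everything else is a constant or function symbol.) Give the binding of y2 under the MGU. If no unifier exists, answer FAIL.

branch(one, c, empty)

Decompose times/2: branch(branch(one, c, empty), empty, empty) =?= branch(y2, empty, empty),  one =?= one.
Decompose branch/3: branch(one, c, empty) =?= y2,  empty =?= empty,  empty =?= empty.
Bind y2 := branch(one, c, empty); no other remaining equation mentions y2.
Delete trivial equation empty =?= empty.
Delete trivial equation empty =?= empty.
Delete trivial equation one =?= one.
MGU = { y2 ↦ branch(one, c, empty) }, so y2 ↦ branch(one, c, empty).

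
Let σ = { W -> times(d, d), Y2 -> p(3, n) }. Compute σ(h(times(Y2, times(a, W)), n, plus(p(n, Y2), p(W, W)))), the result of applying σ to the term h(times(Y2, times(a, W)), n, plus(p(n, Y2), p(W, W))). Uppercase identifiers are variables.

h(times(p(3, n), times(a, times(d, d))), n, plus(p(n, p(3, n)), p(times(d, d), times(d, d))))

Replace each occurrence of W with times(d, d).
Replace each occurrence of Y2 with p(3, n).
Result: h(times(p(3, n), times(a, times(d, d))), n, plus(p(n, p(3, n)), p(times(d, d), times(d, d)))).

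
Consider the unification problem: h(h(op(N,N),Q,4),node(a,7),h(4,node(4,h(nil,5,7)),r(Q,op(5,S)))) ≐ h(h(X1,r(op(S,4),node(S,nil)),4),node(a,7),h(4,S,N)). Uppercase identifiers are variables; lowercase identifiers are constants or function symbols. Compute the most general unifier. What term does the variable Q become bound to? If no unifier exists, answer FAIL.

r(op(node(4,h(nil,5,7)),4),node(node(4,h(nil,5,7)),nil))

Decompose h/3: h(op(N,N),Q,4) ≐ h(X1,r(op(S,4),node(S,nil)),4),  node(a,7) ≐ node(a,7),  h(4,node(4,h(nil,5,7)),r(Q,op(5,S))) ≐ h(4,S,N).
Decompose h/3: op(N,N) ≐ X1,  Q ≐ r(op(S,4),node(S,nil)),  4 ≐ 4.
Bind X1 := op(N,N); no other remaining equation mentions X1.
Bind Q := r(op(S,4),node(S,nil)); substituting into the one remaining equation that mentions Q gives: h(4,node(4,h(nil,5,7)),r(r(op(S,4),node(S,nil)),op(5,S))) ≐ h(4,S,N).
Delete trivial equation 4 ≐ 4.
Delete trivial equation node(a,7) ≐ node(a,7).
Decompose h/3: 4 ≐ 4,  node(4,h(nil,5,7)) ≐ S,  r(r(op(S,4),node(S,nil)),op(5,S)) ≐ N.
Delete trivial equation 4 ≐ 4.
Bind S := node(4,h(nil,5,7)); substituting into the remaining equation gives: r(r(op(node(4,h(nil,5,7)),4),node(node(4,h(nil,5,7)),nil)),op(5,node(4,h(nil,5,7)))) ≐ N. Substituting into the earlier binding gives Q := r(op(node(4,h(nil,5,7)),4),node(node(4,h(nil,5,7)),nil)).
Bind N := r(r(op(node(4,h(nil,5,7)),4),node(node(4,h(nil,5,7)),nil)),op(5,node(4,h(nil,5,7)))). Substituting into the earlier binding gives X1 := op(r(r(op(node(4,h(nil,5,7)),4),node(node(4,h(nil,5,7)),nil)),op(5,node(4,h(nil,5,7)))),r(r(op(node(4,h(nil,5,7)),4),node(node(4,h(nil,5,7)),nil)),op(5,node(4,h(nil,5,7))))).
MGU = { X1 -> op(r(r(op(node(4,h(nil,5,7)),4),node(node(4,h(nil,5,7)),nil)),op(5,node(4,h(nil,5,7)))),r(r(op(node(4,h(nil,5,7)),4),node(node(4,h(nil,5,7)),nil)),op(5,node(4,h(nil,5,7))))), Q -> r(op(node(4,h(nil,5,7)),4),node(node(4,h(nil,5,7)),nil)), S -> node(4,h(nil,5,7)), N -> r(r(op(node(4,h(nil,5,7)),4),node(node(4,h(nil,5,7)),nil)),op(5,node(4,h(nil,5,7)))) }, so Q -> r(op(node(4,h(nil,5,7)),4),node(node(4,h(nil,5,7)),nil)).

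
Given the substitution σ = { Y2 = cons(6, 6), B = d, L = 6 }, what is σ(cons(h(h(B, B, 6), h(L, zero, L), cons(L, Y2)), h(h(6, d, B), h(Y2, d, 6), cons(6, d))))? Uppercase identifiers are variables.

cons(h(h(d, d, 6), h(6, zero, 6), cons(6, cons(6, 6))), h(h(6, d, d), h(cons(6, 6), d, 6), cons(6, d)))

Replace each occurrence of Y2 with cons(6, 6).
Replace each occurrence of B with d.
Replace each occurrence of L with 6.
Result: cons(h(h(d, d, 6), h(6, zero, 6), cons(6, cons(6, 6))), h(h(6, d, d), h(cons(6, 6), d, 6), cons(6, d))).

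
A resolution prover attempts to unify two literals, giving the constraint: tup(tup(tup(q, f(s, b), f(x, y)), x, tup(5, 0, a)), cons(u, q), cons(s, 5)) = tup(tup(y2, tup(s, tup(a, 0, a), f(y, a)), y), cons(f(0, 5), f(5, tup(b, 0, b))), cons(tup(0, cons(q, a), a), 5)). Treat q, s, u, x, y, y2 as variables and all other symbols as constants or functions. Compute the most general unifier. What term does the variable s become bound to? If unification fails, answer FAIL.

tup(0, cons(f(5, tup(b, 0, b)), a), a)

Decompose tup/3: tup(tup(q, f(s, b), f(x, y)), x, tup(5, 0, a)) = tup(y2, tup(s, tup(a, 0, a), f(y, a)), y),  cons(u, q) = cons(f(0, 5), f(5, tup(b, 0, b))),  cons(s, 5) = cons(tup(0, cons(q, a), a), 5).
Decompose tup/3: tup(q, f(s, b), f(x, y)) = y2,  x = tup(s, tup(a, 0, a), f(y, a)),  tup(5, 0, a) = y.
Bind y2 := tup(q, f(s, b), f(x, y)); no other remaining equation mentions y2.
Bind x := tup(s, tup(a, 0, a), f(y, a)); no other remaining equation mentions x. Substituting into the earlier binding gives y2 := tup(q, f(s, b), f(tup(s, tup(a, 0, a), f(y, a)), y)).
Bind y := tup(5, 0, a); no other remaining equation mentions y. Substituting into the earlier bindings gives y2 := tup(q, f(s, b), f(tup(s, tup(a, 0, a), f(tup(5, 0, a), a)), tup(5, 0, a))), x := tup(s, tup(a, 0, a), f(tup(5, 0, a), a)).
Decompose cons/2: u = f(0, 5),  q = f(5, tup(b, 0, b)).
Bind u := f(0, 5); no other remaining equation mentions u.
Bind q := f(5, tup(b, 0, b)); substituting into the remaining equation gives: cons(s, 5) = cons(tup(0, cons(f(5, tup(b, 0, b)), a), a), 5). Substituting into the earlier binding gives y2 := tup(f(5, tup(b, 0, b)), f(s, b), f(tup(s, tup(a, 0, a), f(tup(5, 0, a), a)), tup(5, 0, a))).
Decompose cons/2: s = tup(0, cons(f(5, tup(b, 0, b)), a), a),  5 = 5.
Bind s := tup(0, cons(f(5, tup(b, 0, b)), a), a); no other remaining equation mentions s. Substituting into the earlier bindings gives y2 := tup(f(5, tup(b, 0, b)), f(tup(0, cons(f(5, tup(b, 0, b)), a), a), b), f(tup(tup(0, cons(f(5, tup(b, 0, b)), a), a), tup(a, 0, a), f(tup(5, 0, a), a)), tup(5, 0, a))), x := tup(tup(0, cons(f(5, tup(b, 0, b)), a), a), tup(a, 0, a), f(tup(5, 0, a), a)).
Delete trivial equation 5 = 5.
MGU = { y2 := tup(f(5, tup(b, 0, b)), f(tup(0, cons(f(5, tup(b, 0, b)), a), a), b), f(tup(tup(0, cons(f(5, tup(b, 0, b)), a), a), tup(a, 0, a), f(tup(5, 0, a), a)), tup(5, 0, a))), x := tup(tup(0, cons(f(5, tup(b, 0, b)), a), a), tup(a, 0, a), f(tup(5, 0, a), a)), y := tup(5, 0, a), u := f(0, 5), q := f(5, tup(b, 0, b)), s := tup(0, cons(f(5, tup(b, 0, b)), a), a) }, so s := tup(0, cons(f(5, tup(b, 0, b)), a), a).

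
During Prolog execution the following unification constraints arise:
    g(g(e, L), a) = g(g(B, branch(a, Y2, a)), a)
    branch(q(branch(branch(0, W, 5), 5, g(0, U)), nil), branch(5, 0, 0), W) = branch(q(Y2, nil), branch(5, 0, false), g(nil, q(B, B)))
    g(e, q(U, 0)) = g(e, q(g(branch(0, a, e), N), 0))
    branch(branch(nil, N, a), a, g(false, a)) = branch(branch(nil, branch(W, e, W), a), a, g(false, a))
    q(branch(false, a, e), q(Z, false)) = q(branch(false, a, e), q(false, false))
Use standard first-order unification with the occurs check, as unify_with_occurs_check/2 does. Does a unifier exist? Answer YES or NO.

NO

Decompose g/2: g(e, L) = g(B, branch(a, Y2, a)),  a = a.
Decompose g/2: e = B,  L = branch(a, Y2, a).
Bind B := e; substituting into the one remaining equation that mentions B gives: branch(q(branch(branch(0, W, 5), 5, g(0, U)), nil), branch(5, 0, 0), W) = branch(q(Y2, nil), branch(5, 0, false), g(nil, q(e, e))).
Bind L := branch(a, Y2, a); no other remaining equation mentions L.
Delete trivial equation a = a.
Decompose branch/3: q(branch(branch(0, W, 5), 5, g(0, U)), nil) = q(Y2, nil),  branch(5, 0, 0) = branch(5, 0, false),  W = g(nil, q(e, e)).
Decompose q/2: branch(branch(0, W, 5), 5, g(0, U)) = Y2,  nil = nil.
Bind Y2 := branch(branch(0, W, 5), 5, g(0, U)); no other remaining equation mentions Y2. Substituting into the earlier binding gives L := branch(a, branch(branch(0, W, 5), 5, g(0, U)), a).
Delete trivial equation nil = nil.
Decompose branch/3: 5 = 5,  0 = 0,  0 = false.
Delete trivial equation 5 = 5.
Delete trivial equation 0 = 0.
Clash: constants 0 and false differ; no unifier exists.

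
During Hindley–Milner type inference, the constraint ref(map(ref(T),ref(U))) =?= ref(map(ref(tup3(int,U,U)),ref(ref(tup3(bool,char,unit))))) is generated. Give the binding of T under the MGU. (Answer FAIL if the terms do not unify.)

Decompose ref/1: map(ref(T),ref(U)) =?= map(ref(tup3(int,U,U)),ref(ref(tup3(bool,char,unit)))).
Decompose map/2: ref(T) =?= ref(tup3(int,U,U)),  ref(U) =?= ref(ref(tup3(bool,char,unit))).
Decompose ref/1: T =?= tup3(int,U,U).
Bind T := tup3(int,U,U); no other remaining equation mentions T.
Decompose ref/1: U =?= ref(tup3(bool,char,unit)).
Bind U := ref(tup3(bool,char,unit)). Substituting into the earlier binding gives T := tup3(int,ref(tup3(bool,char,unit)),ref(tup3(bool,char,unit))).
MGU = { T -> tup3(int,ref(tup3(bool,char,unit)),ref(tup3(bool,char,unit))), U -> ref(tup3(bool,char,unit)) }, so T -> tup3(int,ref(tup3(bool,char,unit)),ref(tup3(bool,char,unit))).

tup3(int,ref(tup3(bool,char,unit)),ref(tup3(bool,char,unit)))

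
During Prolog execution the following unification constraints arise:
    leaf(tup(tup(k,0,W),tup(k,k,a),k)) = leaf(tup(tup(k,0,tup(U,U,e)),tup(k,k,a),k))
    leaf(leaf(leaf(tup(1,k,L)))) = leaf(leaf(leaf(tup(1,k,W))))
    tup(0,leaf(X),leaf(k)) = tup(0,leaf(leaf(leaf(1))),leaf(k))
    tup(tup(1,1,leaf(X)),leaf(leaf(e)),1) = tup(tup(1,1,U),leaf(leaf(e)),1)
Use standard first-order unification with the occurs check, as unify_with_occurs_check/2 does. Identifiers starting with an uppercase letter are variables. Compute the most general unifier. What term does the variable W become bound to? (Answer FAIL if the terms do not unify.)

tup(leaf(leaf(leaf(1))),leaf(leaf(leaf(1))),e)

Decompose leaf/1: tup(tup(k,0,W),tup(k,k,a),k) = tup(tup(k,0,tup(U,U,e)),tup(k,k,a),k).
Decompose tup/3: tup(k,0,W) = tup(k,0,tup(U,U,e)),  tup(k,k,a) = tup(k,k,a),  k = k.
Decompose tup/3: k = k,  0 = 0,  W = tup(U,U,e).
Delete trivial equation k = k.
Delete trivial equation 0 = 0.
Bind W := tup(U,U,e); substituting into the one remaining equation that mentions W gives: leaf(leaf(leaf(tup(1,k,L)))) = leaf(leaf(leaf(tup(1,k,tup(U,U,e))))).
Delete trivial equation tup(k,k,a) = tup(k,k,a).
Delete trivial equation k = k.
Decompose leaf/1: leaf(leaf(tup(1,k,L))) = leaf(leaf(tup(1,k,tup(U,U,e)))).
Decompose leaf/1: leaf(tup(1,k,L)) = leaf(tup(1,k,tup(U,U,e))).
Decompose leaf/1: tup(1,k,L) = tup(1,k,tup(U,U,e)).
Decompose tup/3: 1 = 1,  k = k,  L = tup(U,U,e).
Delete trivial equation 1 = 1.
Delete trivial equation k = k.
Bind L := tup(U,U,e); no other remaining equation mentions L.
Decompose tup/3: 0 = 0,  leaf(X) = leaf(leaf(leaf(1))),  leaf(k) = leaf(k).
Delete trivial equation 0 = 0.
Decompose leaf/1: X = leaf(leaf(1)).
Bind X := leaf(leaf(1)); substituting into the one remaining equation that mentions X gives: tup(tup(1,1,leaf(leaf(leaf(1)))),leaf(leaf(e)),1) = tup(tup(1,1,U),leaf(leaf(e)),1).
Delete trivial equation leaf(k) = leaf(k).
Decompose tup/3: tup(1,1,leaf(leaf(leaf(1)))) = tup(1,1,U),  leaf(leaf(e)) = leaf(leaf(e)),  1 = 1.
Decompose tup/3: 1 = 1,  1 = 1,  leaf(leaf(leaf(1))) = U.
Delete trivial equation 1 = 1.
Delete trivial equation 1 = 1.
Bind U := leaf(leaf(leaf(1))); no other remaining equation mentions U. Substituting into the earlier bindings gives W := tup(leaf(leaf(leaf(1))),leaf(leaf(leaf(1))),e), L := tup(leaf(leaf(leaf(1))),leaf(leaf(leaf(1))),e).
Delete trivial equation leaf(leaf(e)) = leaf(leaf(e)).
Delete trivial equation 1 = 1.
MGU = { W = tup(leaf(leaf(leaf(1))),leaf(leaf(leaf(1))),e), L = tup(leaf(leaf(leaf(1))),leaf(leaf(leaf(1))),e), X = leaf(leaf(1)), U = leaf(leaf(leaf(1))) }, so W = tup(leaf(leaf(leaf(1))),leaf(leaf(leaf(1))),e).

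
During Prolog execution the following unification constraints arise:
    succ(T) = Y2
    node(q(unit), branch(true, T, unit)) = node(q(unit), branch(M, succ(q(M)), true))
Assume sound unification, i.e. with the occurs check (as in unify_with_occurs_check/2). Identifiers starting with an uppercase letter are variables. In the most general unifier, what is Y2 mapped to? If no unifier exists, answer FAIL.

FAIL

Bind Y2 := succ(T); no other remaining equation mentions Y2.
Decompose node/2: q(unit) = q(unit),  branch(true, T, unit) = branch(M, succ(q(M)), true).
Delete trivial equation q(unit) = q(unit).
Decompose branch/3: true = M,  T = succ(q(M)),  unit = true.
Bind M := true; substituting into the one remaining equation that mentions M gives: T = succ(q(true)).
Bind T := succ(q(true)); no other remaining equation mentions T. Substituting into the earlier binding gives Y2 := succ(succ(q(true))).
Clash: constants unit and true differ; no unifier exists.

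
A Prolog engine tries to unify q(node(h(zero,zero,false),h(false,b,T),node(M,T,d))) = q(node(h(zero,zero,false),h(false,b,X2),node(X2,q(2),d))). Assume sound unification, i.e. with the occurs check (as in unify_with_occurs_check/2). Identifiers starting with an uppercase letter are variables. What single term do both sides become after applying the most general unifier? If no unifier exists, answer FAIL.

q(node(h(zero,zero,false),h(false,b,q(2)),node(q(2),q(2),d)))

Decompose q/1: node(h(zero,zero,false),h(false,b,T),node(M,T,d)) = node(h(zero,zero,false),h(false,b,X2),node(X2,q(2),d)).
Decompose node/3: h(zero,zero,false) = h(zero,zero,false),  h(false,b,T) = h(false,b,X2),  node(M,T,d) = node(X2,q(2),d).
Delete trivial equation h(zero,zero,false) = h(zero,zero,false).
Decompose h/3: false = false,  b = b,  T = X2.
Delete trivial equation false = false.
Delete trivial equation b = b.
Bind T := X2; substituting into the remaining equation gives: node(M,X2,d) = node(X2,q(2),d).
Decompose node/3: M = X2,  X2 = q(2),  d = d.
Bind M := X2; no other remaining equation mentions M.
Bind X2 := q(2); no other remaining equation mentions X2. Substituting into the earlier bindings gives T := q(2), M := q(2).
Delete trivial equation d = d.
Applying the MGU to either side gives q(node(h(zero,zero,false),h(false,b,q(2)),node(q(2),q(2),d))).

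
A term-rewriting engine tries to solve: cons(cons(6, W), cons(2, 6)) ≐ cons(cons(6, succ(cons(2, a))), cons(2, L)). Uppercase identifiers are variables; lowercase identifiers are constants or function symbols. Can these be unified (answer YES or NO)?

Decompose cons/2: cons(6, W) ≐ cons(6, succ(cons(2, a))),  cons(2, 6) ≐ cons(2, L).
Decompose cons/2: 6 ≐ 6,  W ≐ succ(cons(2, a)).
Delete trivial equation 6 ≐ 6.
Bind W := succ(cons(2, a)); no other remaining equation mentions W.
Decompose cons/2: 2 ≐ 2,  6 ≐ L.
Delete trivial equation 2 ≐ 2.
Bind L := 6.
No equations remain and no clash or occurs-check failure arose, so a unifier exists.

YES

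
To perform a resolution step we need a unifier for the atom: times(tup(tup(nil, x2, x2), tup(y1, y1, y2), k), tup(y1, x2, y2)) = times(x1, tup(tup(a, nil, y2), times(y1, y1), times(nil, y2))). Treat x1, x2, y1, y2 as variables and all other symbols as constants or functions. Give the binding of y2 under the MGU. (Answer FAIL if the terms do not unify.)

FAIL

Decompose times/2: tup(tup(nil, x2, x2), tup(y1, y1, y2), k) = x1,  tup(y1, x2, y2) = tup(tup(a, nil, y2), times(y1, y1), times(nil, y2)).
Bind x1 := tup(tup(nil, x2, x2), tup(y1, y1, y2), k); no other remaining equation mentions x1.
Decompose tup/3: y1 = tup(a, nil, y2),  x2 = times(y1, y1),  y2 = times(nil, y2).
Bind y1 := tup(a, nil, y2); substituting into the one remaining equation that mentions y1 gives: x2 = times(tup(a, nil, y2), tup(a, nil, y2)). Substituting into the earlier binding gives x1 := tup(tup(nil, x2, x2), tup(tup(a, nil, y2), tup(a, nil, y2), y2), k).
Bind x2 := times(tup(a, nil, y2), tup(a, nil, y2)); no other remaining equation mentions x2. Substituting into the earlier binding gives x1 := tup(tup(nil, times(tup(a, nil, y2), tup(a, nil, y2)), times(tup(a, nil, y2), tup(a, nil, y2))), tup(tup(a, nil, y2), tup(a, nil, y2), y2), k).
Occurs check fails: y2 occurs in times(nil, y2); the equation y2 = times(nil, y2) has no finite solution.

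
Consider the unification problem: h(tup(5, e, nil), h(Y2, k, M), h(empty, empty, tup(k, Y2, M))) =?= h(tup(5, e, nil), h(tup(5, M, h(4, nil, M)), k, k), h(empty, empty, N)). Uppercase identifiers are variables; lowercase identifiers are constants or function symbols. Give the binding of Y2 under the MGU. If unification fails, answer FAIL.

tup(5, k, h(4, nil, k))

Decompose h/3: tup(5, e, nil) =?= tup(5, e, nil),  h(Y2, k, M) =?= h(tup(5, M, h(4, nil, M)), k, k),  h(empty, empty, tup(k, Y2, M)) =?= h(empty, empty, N).
Delete trivial equation tup(5, e, nil) =?= tup(5, e, nil).
Decompose h/3: Y2 =?= tup(5, M, h(4, nil, M)),  k =?= k,  M =?= k.
Bind Y2 := tup(5, M, h(4, nil, M)); substituting into the one remaining equation that mentions Y2 gives: h(empty, empty, tup(k, tup(5, M, h(4, nil, M)), M)) =?= h(empty, empty, N).
Delete trivial equation k =?= k.
Bind M := k; substituting into the remaining equation gives: h(empty, empty, tup(k, tup(5, k, h(4, nil, k)), k)) =?= h(empty, empty, N). Substituting into the earlier binding gives Y2 := tup(5, k, h(4, nil, k)).
Decompose h/3: empty =?= empty,  empty =?= empty,  tup(k, tup(5, k, h(4, nil, k)), k) =?= N.
Delete trivial equation empty =?= empty.
Delete trivial equation empty =?= empty.
Bind N := tup(k, tup(5, k, h(4, nil, k)), k).
MGU = { Y2 -> tup(5, k, h(4, nil, k)), M -> k, N -> tup(k, tup(5, k, h(4, nil, k)), k) }, so Y2 -> tup(5, k, h(4, nil, k)).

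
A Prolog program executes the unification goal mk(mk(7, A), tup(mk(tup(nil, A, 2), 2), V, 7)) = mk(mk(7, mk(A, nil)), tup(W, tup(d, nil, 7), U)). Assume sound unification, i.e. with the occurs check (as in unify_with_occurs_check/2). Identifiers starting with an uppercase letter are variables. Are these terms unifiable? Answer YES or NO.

NO

Decompose mk/2: mk(7, A) = mk(7, mk(A, nil)),  tup(mk(tup(nil, A, 2), 2), V, 7) = tup(W, tup(d, nil, 7), U).
Decompose mk/2: 7 = 7,  A = mk(A, nil).
Delete trivial equation 7 = 7.
Occurs check fails: A occurs in mk(A, nil); the equation A = mk(A, nil) has no finite solution.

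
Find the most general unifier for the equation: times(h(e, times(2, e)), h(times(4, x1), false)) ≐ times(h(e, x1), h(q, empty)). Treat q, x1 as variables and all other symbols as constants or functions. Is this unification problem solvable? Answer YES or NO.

NO

Decompose times/2: h(e, times(2, e)) ≐ h(e, x1),  h(times(4, x1), false) ≐ h(q, empty).
Decompose h/2: e ≐ e,  times(2, e) ≐ x1.
Delete trivial equation e ≐ e.
Bind x1 := times(2, e); substituting into the remaining equation gives: h(times(4, times(2, e)), false) ≐ h(q, empty).
Decompose h/2: times(4, times(2, e)) ≐ q,  false ≐ empty.
Bind q := times(4, times(2, e)); no other remaining equation mentions q.
Clash: constants false and empty differ; no unifier exists.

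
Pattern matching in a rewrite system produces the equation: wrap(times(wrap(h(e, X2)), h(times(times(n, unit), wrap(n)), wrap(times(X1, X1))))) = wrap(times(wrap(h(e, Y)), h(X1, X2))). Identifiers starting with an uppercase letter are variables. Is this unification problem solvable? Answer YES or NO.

Decompose wrap/1: times(wrap(h(e, X2)), h(times(times(n, unit), wrap(n)), wrap(times(X1, X1)))) = times(wrap(h(e, Y)), h(X1, X2)).
Decompose times/2: wrap(h(e, X2)) = wrap(h(e, Y)),  h(times(times(n, unit), wrap(n)), wrap(times(X1, X1))) = h(X1, X2).
Decompose wrap/1: h(e, X2) = h(e, Y).
Decompose h/2: e = e,  X2 = Y.
Delete trivial equation e = e.
Bind X2 := Y; substituting into the remaining equation gives: h(times(times(n, unit), wrap(n)), wrap(times(X1, X1))) = h(X1, Y).
Decompose h/2: times(times(n, unit), wrap(n)) = X1,  wrap(times(X1, X1)) = Y.
Bind X1 := times(times(n, unit), wrap(n)); substituting into the remaining equation gives: wrap(times(times(times(n, unit), wrap(n)), times(times(n, unit), wrap(n)))) = Y.
Bind Y := wrap(times(times(times(n, unit), wrap(n)), times(times(n, unit), wrap(n)))). Substituting into the earlier binding gives X2 := wrap(times(times(times(n, unit), wrap(n)), times(times(n, unit), wrap(n)))).
No equations remain and no clash or occurs-check failure arose, so a unifier exists.

YES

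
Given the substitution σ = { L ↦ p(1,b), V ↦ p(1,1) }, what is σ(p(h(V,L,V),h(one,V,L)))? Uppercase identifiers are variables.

p(h(p(1,1),p(1,b),p(1,1)),h(one,p(1,1),p(1,b)))

Replace each occurrence of L with p(1,b).
Replace each occurrence of V with p(1,1).
Result: p(h(p(1,1),p(1,b),p(1,1)),h(one,p(1,1),p(1,b))).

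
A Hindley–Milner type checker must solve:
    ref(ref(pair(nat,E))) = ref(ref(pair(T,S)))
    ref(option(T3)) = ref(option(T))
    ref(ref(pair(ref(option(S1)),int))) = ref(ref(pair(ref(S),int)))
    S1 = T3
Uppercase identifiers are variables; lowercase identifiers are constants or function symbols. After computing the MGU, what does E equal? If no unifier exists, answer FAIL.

Decompose ref/1: ref(pair(nat,E)) = ref(pair(T,S)).
Decompose ref/1: pair(nat,E) = pair(T,S).
Decompose pair/2: nat = T,  E = S.
Bind T := nat; substituting into the one remaining equation that mentions T gives: ref(option(T3)) = ref(option(nat)).
Bind E := S; no other remaining equation mentions E.
Decompose ref/1: option(T3) = option(nat).
Decompose option/1: T3 = nat.
Bind T3 := nat; substituting into the one remaining equation that mentions T3 gives: S1 = nat.
Decompose ref/1: ref(pair(ref(option(S1)),int)) = ref(pair(ref(S),int)).
Decompose ref/1: pair(ref(option(S1)),int) = pair(ref(S),int).
Decompose pair/2: ref(option(S1)) = ref(S),  int = int.
Decompose ref/1: option(S1) = S.
Bind S := option(S1); no other remaining equation mentions S. Substituting into the earlier binding gives E := option(S1).
Delete trivial equation int = int.
Bind S1 := nat. Substituting into the earlier bindings gives E := option(nat), S := option(nat).
MGU = { T ↦ nat, E ↦ option(nat), T3 ↦ nat, S ↦ option(nat), S1 ↦ nat }, so E ↦ option(nat).

option(nat)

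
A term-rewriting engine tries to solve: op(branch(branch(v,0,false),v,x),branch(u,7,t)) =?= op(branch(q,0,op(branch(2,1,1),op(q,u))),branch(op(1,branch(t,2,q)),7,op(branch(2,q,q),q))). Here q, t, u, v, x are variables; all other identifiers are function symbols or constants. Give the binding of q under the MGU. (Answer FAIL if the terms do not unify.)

branch(0,0,false)

Decompose op/2: branch(branch(v,0,false),v,x) =?= branch(q,0,op(branch(2,1,1),op(q,u))),  branch(u,7,t) =?= branch(op(1,branch(t,2,q)),7,op(branch(2,q,q),q)).
Decompose branch/3: branch(v,0,false) =?= q,  v =?= 0,  x =?= op(branch(2,1,1),op(q,u)).
Bind q := branch(v,0,false); substituting into the 2 remaining equations that mention q gives: x =?= op(branch(2,1,1),op(branch(v,0,false),u)),  branch(u,7,t) =?= branch(op(1,branch(t,2,branch(v,0,false))),7,op(branch(2,branch(v,0,false),branch(v,0,false)),branch(v,0,false))).
Bind v := 0; substituting into the remaining equations gives: x =?= op(branch(2,1,1),op(branch(0,0,false),u)),  branch(u,7,t) =?= branch(op(1,branch(t,2,branch(0,0,false))),7,op(branch(2,branch(0,0,false),branch(0,0,false)),branch(0,0,false))). Substituting into the earlier binding gives q := branch(0,0,false).
Bind x := op(branch(2,1,1),op(branch(0,0,false),u)); no other remaining equation mentions x.
Decompose branch/3: u =?= op(1,branch(t,2,branch(0,0,false))),  7 =?= 7,  t =?= op(branch(2,branch(0,0,false),branch(0,0,false)),branch(0,0,false)).
Bind u := op(1,branch(t,2,branch(0,0,false))); no other remaining equation mentions u. Substituting into the earlier binding gives x := op(branch(2,1,1),op(branch(0,0,false),op(1,branch(t,2,branch(0,0,false))))).
Delete trivial equation 7 =?= 7.
Bind t := op(branch(2,branch(0,0,false),branch(0,0,false)),branch(0,0,false)). Substituting into the earlier bindings gives x := op(branch(2,1,1),op(branch(0,0,false),op(1,branch(op(branch(2,branch(0,0,false),branch(0,0,false)),branch(0,0,false)),2,branch(0,0,false))))), u := op(1,branch(op(branch(2,branch(0,0,false),branch(0,0,false)),branch(0,0,false)),2,branch(0,0,false))).
MGU = { q -> branch(0,0,false), v -> 0, x -> op(branch(2,1,1),op(branch(0,0,false),op(1,branch(op(branch(2,branch(0,0,false),branch(0,0,false)),branch(0,0,false)),2,branch(0,0,false))))), u -> op(1,branch(op(branch(2,branch(0,0,false),branch(0,0,false)),branch(0,0,false)),2,branch(0,0,false))), t -> op(branch(2,branch(0,0,false),branch(0,0,false)),branch(0,0,false)) }, so q -> branch(0,0,false).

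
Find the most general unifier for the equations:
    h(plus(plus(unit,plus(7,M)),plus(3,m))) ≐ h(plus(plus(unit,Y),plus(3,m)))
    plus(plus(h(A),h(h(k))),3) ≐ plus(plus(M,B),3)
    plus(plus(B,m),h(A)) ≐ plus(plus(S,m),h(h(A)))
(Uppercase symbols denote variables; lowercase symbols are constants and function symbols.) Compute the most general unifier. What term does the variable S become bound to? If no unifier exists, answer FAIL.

Decompose h/1: plus(plus(unit,plus(7,M)),plus(3,m)) ≐ plus(plus(unit,Y),plus(3,m)).
Decompose plus/2: plus(unit,plus(7,M)) ≐ plus(unit,Y),  plus(3,m) ≐ plus(3,m).
Decompose plus/2: unit ≐ unit,  plus(7,M) ≐ Y.
Delete trivial equation unit ≐ unit.
Bind Y := plus(7,M); no other remaining equation mentions Y.
Delete trivial equation plus(3,m) ≐ plus(3,m).
Decompose plus/2: plus(h(A),h(h(k))) ≐ plus(M,B),  3 ≐ 3.
Decompose plus/2: h(A) ≐ M,  h(h(k)) ≐ B.
Bind M := h(A); no other remaining equation mentions M. Substituting into the earlier binding gives Y := plus(7,h(A)).
Bind B := h(h(k)); substituting into the one remaining equation that mentions B gives: plus(plus(h(h(k)),m),h(A)) ≐ plus(plus(S,m),h(h(A))).
Delete trivial equation 3 ≐ 3.
Decompose plus/2: plus(h(h(k)),m) ≐ plus(S,m),  h(A) ≐ h(h(A)).
Decompose plus/2: h(h(k)) ≐ S,  m ≐ m.
Bind S := h(h(k)); no other remaining equation mentions S.
Delete trivial equation m ≐ m.
Decompose h/1: A ≐ h(A).
Occurs check fails: A occurs in h(A); the equation A ≐ h(A) has no finite solution.

FAIL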